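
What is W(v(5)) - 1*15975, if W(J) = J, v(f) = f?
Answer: -15970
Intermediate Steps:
W(v(5)) - 1*15975 = 5 - 1*15975 = 5 - 15975 = -15970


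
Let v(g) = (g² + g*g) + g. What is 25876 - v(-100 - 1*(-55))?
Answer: 21871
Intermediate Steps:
v(g) = g + 2*g² (v(g) = (g² + g²) + g = 2*g² + g = g + 2*g²)
25876 - v(-100 - 1*(-55)) = 25876 - (-100 - 1*(-55))*(1 + 2*(-100 - 1*(-55))) = 25876 - (-100 + 55)*(1 + 2*(-100 + 55)) = 25876 - (-45)*(1 + 2*(-45)) = 25876 - (-45)*(1 - 90) = 25876 - (-45)*(-89) = 25876 - 1*4005 = 25876 - 4005 = 21871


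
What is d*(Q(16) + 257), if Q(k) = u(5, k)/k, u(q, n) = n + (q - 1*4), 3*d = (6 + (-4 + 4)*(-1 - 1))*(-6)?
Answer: -12387/4 ≈ -3096.8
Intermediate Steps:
d = -12 (d = ((6 + (-4 + 4)*(-1 - 1))*(-6))/3 = ((6 + 0*(-2))*(-6))/3 = ((6 + 0)*(-6))/3 = (6*(-6))/3 = (⅓)*(-36) = -12)
u(q, n) = -4 + n + q (u(q, n) = n + (q - 4) = n + (-4 + q) = -4 + n + q)
Q(k) = (1 + k)/k (Q(k) = (-4 + k + 5)/k = (1 + k)/k)
d*(Q(16) + 257) = -12*((1 + 16)/16 + 257) = -12*((1/16)*17 + 257) = -12*(17/16 + 257) = -12*4129/16 = -12387/4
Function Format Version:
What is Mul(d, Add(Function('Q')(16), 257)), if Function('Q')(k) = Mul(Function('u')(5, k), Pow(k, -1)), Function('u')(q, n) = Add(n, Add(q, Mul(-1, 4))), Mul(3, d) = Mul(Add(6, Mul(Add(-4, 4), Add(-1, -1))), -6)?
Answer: Rational(-12387, 4) ≈ -3096.8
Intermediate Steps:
d = -12 (d = Mul(Rational(1, 3), Mul(Add(6, Mul(Add(-4, 4), Add(-1, -1))), -6)) = Mul(Rational(1, 3), Mul(Add(6, Mul(0, -2)), -6)) = Mul(Rational(1, 3), Mul(Add(6, 0), -6)) = Mul(Rational(1, 3), Mul(6, -6)) = Mul(Rational(1, 3), -36) = -12)
Function('u')(q, n) = Add(-4, n, q) (Function('u')(q, n) = Add(n, Add(q, -4)) = Add(n, Add(-4, q)) = Add(-4, n, q))
Function('Q')(k) = Mul(Pow(k, -1), Add(1, k)) (Function('Q')(k) = Mul(Add(-4, k, 5), Pow(k, -1)) = Mul(Add(1, k), Pow(k, -1)) = Mul(Pow(k, -1), Add(1, k)))
Mul(d, Add(Function('Q')(16), 257)) = Mul(-12, Add(Mul(Pow(16, -1), Add(1, 16)), 257)) = Mul(-12, Add(Mul(Rational(1, 16), 17), 257)) = Mul(-12, Add(Rational(17, 16), 257)) = Mul(-12, Rational(4129, 16)) = Rational(-12387, 4)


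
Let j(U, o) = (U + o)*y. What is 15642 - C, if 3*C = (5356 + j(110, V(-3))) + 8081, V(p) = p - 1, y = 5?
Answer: 32959/3 ≈ 10986.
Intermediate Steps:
V(p) = -1 + p
j(U, o) = 5*U + 5*o (j(U, o) = (U + o)*5 = 5*U + 5*o)
C = 13967/3 (C = ((5356 + (5*110 + 5*(-1 - 3))) + 8081)/3 = ((5356 + (550 + 5*(-4))) + 8081)/3 = ((5356 + (550 - 20)) + 8081)/3 = ((5356 + 530) + 8081)/3 = (5886 + 8081)/3 = (⅓)*13967 = 13967/3 ≈ 4655.7)
15642 - C = 15642 - 1*13967/3 = 15642 - 13967/3 = 32959/3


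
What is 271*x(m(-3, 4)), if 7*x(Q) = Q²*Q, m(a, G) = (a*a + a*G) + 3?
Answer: 0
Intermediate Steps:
m(a, G) = 3 + a² + G*a (m(a, G) = (a² + G*a) + 3 = 3 + a² + G*a)
x(Q) = Q³/7 (x(Q) = (Q²*Q)/7 = Q³/7)
271*x(m(-3, 4)) = 271*((3 + (-3)² + 4*(-3))³/7) = 271*((3 + 9 - 12)³/7) = 271*((⅐)*0³) = 271*((⅐)*0) = 271*0 = 0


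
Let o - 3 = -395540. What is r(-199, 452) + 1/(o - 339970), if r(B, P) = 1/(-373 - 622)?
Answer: -736502/731829465 ≈ -0.0010064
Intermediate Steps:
o = -395537 (o = 3 - 395540 = -395537)
r(B, P) = -1/995 (r(B, P) = 1/(-995) = -1/995)
r(-199, 452) + 1/(o - 339970) = -1/995 + 1/(-395537 - 339970) = -1/995 + 1/(-735507) = -1/995 - 1/735507 = -736502/731829465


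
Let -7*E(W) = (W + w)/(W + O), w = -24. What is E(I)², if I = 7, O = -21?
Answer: 289/9604 ≈ 0.030092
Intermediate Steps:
E(W) = -(-24 + W)/(7*(-21 + W)) (E(W) = -(W - 24)/(7*(W - 21)) = -(-24 + W)/(7*(-21 + W)))
E(I)² = ((24 - 1*7)/(7*(-21 + 7)))² = ((⅐)*(24 - 7)/(-14))² = ((⅐)*(-1/14)*17)² = (-17/98)² = 289/9604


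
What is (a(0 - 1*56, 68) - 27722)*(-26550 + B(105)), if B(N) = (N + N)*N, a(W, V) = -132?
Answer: 125343000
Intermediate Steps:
B(N) = 2*N² (B(N) = (2*N)*N = 2*N²)
(a(0 - 1*56, 68) - 27722)*(-26550 + B(105)) = (-132 - 27722)*(-26550 + 2*105²) = -27854*(-26550 + 2*11025) = -27854*(-26550 + 22050) = -27854*(-4500) = 125343000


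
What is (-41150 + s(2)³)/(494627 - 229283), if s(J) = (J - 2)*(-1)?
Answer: -20575/132672 ≈ -0.15508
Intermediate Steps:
s(J) = 2 - J (s(J) = (-2 + J)*(-1) = 2 - J)
(-41150 + s(2)³)/(494627 - 229283) = (-41150 + (2 - 1*2)³)/(494627 - 229283) = (-41150 + (2 - 2)³)/265344 = (-41150 + 0³)*(1/265344) = (-41150 + 0)*(1/265344) = -41150*1/265344 = -20575/132672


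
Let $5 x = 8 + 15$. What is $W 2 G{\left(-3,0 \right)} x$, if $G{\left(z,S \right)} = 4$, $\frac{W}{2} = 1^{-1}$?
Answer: $\frac{368}{5} \approx 73.6$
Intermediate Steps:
$W = 2$ ($W = \frac{2}{1} = 2 \cdot 1 = 2$)
$x = \frac{23}{5}$ ($x = \frac{8 + 15}{5} = \frac{1}{5} \cdot 23 = \frac{23}{5} \approx 4.6$)
$W 2 G{\left(-3,0 \right)} x = 2 \cdot 2 \cdot 4 \cdot \frac{23}{5} = 4 \cdot 4 \cdot \frac{23}{5} = 16 \cdot \frac{23}{5} = \frac{368}{5}$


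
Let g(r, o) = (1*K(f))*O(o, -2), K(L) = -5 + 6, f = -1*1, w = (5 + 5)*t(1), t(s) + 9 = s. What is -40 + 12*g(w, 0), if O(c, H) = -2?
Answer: -64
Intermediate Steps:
t(s) = -9 + s
w = -80 (w = (5 + 5)*(-9 + 1) = 10*(-8) = -80)
f = -1
K(L) = 1
g(r, o) = -2 (g(r, o) = (1*1)*(-2) = 1*(-2) = -2)
-40 + 12*g(w, 0) = -40 + 12*(-2) = -40 - 24 = -64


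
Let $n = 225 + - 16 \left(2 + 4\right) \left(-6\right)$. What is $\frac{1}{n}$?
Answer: $\frac{1}{801} \approx 0.0012484$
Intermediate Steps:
$n = 801$ ($n = 225 + \left(-16\right) 6 \left(-6\right) = 225 - -576 = 225 + 576 = 801$)
$\frac{1}{n} = \frac{1}{801}$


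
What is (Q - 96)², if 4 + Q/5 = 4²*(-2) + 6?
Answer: 60516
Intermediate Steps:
Q = -150 (Q = -20 + 5*(4²*(-2) + 6) = -20 + 5*(16*(-2) + 6) = -20 + 5*(-32 + 6) = -20 + 5*(-26) = -20 - 130 = -150)
(Q - 96)² = (-150 - 96)² = (-246)² = 60516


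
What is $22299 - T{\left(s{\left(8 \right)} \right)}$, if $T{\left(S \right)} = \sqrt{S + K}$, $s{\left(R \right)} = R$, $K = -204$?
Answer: $22299 - 14 i \approx 22299.0 - 14.0 i$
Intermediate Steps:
$T{\left(S \right)} = \sqrt{-204 + S}$ ($T{\left(S \right)} = \sqrt{S - 204} = \sqrt{-204 + S}$)
$22299 - T{\left(s{\left(8 \right)} \right)} = 22299 - \sqrt{-204 + 8} = 22299 - \sqrt{-196} = 22299 - 14 i$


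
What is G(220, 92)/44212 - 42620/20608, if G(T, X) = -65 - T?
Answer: -2410955/1162144 ≈ -2.0746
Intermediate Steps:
G(220, 92)/44212 - 42620/20608 = (-65 - 1*220)/44212 - 42620/20608 = (-65 - 220)*(1/44212) - 42620*1/20608 = -285*1/44212 - 10655/5152 = -285/44212 - 10655/5152 = -2410955/1162144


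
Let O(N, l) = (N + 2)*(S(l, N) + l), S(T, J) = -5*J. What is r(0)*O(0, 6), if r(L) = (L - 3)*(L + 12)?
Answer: -432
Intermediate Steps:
r(L) = (-3 + L)*(12 + L)
O(N, l) = (2 + N)*(l - 5*N) (O(N, l) = (N + 2)*(-5*N + l) = (2 + N)*(l - 5*N))
r(0)*O(0, 6) = (-36 + 0**2 + 9*0)*(-10*0 - 5*0**2 + 2*6 + 0*6) = (-36 + 0 + 0)*(0 - 5*0 + 12 + 0) = -36*(0 + 0 + 12 + 0) = -36*12 = -432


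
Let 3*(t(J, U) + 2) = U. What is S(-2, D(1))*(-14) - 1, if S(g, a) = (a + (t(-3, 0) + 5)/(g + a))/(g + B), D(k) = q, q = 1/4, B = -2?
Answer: -49/8 ≈ -6.1250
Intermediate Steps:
t(J, U) = -2 + U/3
q = ¼ ≈ 0.25000
D(k) = ¼
S(g, a) = (a + 3/(a + g))/(-2 + g) (S(g, a) = (a + ((-2 + (⅓)*0) + 5)/(g + a))/(g - 2) = (a + ((-2 + 0) + 5)/(a + g))/(-2 + g) = (a + (-2 + 5)/(a + g))/(-2 + g) = (a + 3/(a + g))/(-2 + g))
S(-2, D(1))*(-14) - 1 = ((3 + (¼)² + (¼)*(-2))/((-2)² - 2*¼ - 2*(-2) + (¼)*(-2)))*(-14) - 1 = ((3 + 1/16 - ½)/(4 - ½ + 4 - ½))*(-14) - 1 = ((41/16)/7)*(-14) - 1 = ((⅐)*(41/16))*(-14) - 1 = (41/112)*(-14) - 1 = -41/8 - 1 = -49/8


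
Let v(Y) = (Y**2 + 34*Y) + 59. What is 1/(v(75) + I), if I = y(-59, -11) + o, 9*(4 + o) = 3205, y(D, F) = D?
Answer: 9/76744 ≈ 0.00011727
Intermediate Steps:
v(Y) = 59 + Y**2 + 34*Y
o = 3169/9 (o = -4 + (1/9)*3205 = -4 + 3205/9 = 3169/9 ≈ 352.11)
I = 2638/9 (I = -59 + 3169/9 = 2638/9 ≈ 293.11)
1/(v(75) + I) = 1/((59 + 75**2 + 34*75) + 2638/9) = 1/((59 + 5625 + 2550) + 2638/9) = 1/(8234 + 2638/9) = 1/(76744/9) = 9/76744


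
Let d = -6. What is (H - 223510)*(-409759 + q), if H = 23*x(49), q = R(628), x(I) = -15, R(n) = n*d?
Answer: 92570086585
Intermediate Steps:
R(n) = -6*n (R(n) = n*(-6) = -6*n)
q = -3768 (q = -6*628 = -3768)
H = -345 (H = 23*(-15) = -345)
(H - 223510)*(-409759 + q) = (-345 - 223510)*(-409759 - 3768) = -223855*(-413527) = 92570086585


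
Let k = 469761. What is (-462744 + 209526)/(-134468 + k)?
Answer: -36174/47899 ≈ -0.75521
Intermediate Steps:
(-462744 + 209526)/(-134468 + k) = (-462744 + 209526)/(-134468 + 469761) = -253218/335293 = -253218*1/335293 = -36174/47899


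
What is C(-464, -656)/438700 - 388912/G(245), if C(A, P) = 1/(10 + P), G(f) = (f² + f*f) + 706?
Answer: -27554434675789/8555568637800 ≈ -3.2206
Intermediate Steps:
G(f) = 706 + 2*f² (G(f) = (f² + f²) + 706 = 2*f² + 706 = 706 + 2*f²)
C(-464, -656)/438700 - 388912/G(245) = 1/((10 - 656)*438700) - 388912/(706 + 2*245²) = (1/438700)/(-646) - 388912/(706 + 2*60025) = -1/646*1/438700 - 388912/(706 + 120050) = -1/283400200 - 388912/120756 = -1/283400200 - 388912*1/120756 = -1/283400200 - 97228/30189 = -27554434675789/8555568637800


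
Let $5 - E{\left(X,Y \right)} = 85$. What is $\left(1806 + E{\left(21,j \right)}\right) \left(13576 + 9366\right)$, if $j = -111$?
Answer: $39597892$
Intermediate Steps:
$E{\left(X,Y \right)} = -80$ ($E{\left(X,Y \right)} = 5 - 85 = -80$)
$\left(1806 + E{\left(21,j \right)}\right) \left(13576 + 9366\right) = \left(1806 - 80\right) \left(13576 + 9366\right) = 1726 \cdot 22942 = 39597892$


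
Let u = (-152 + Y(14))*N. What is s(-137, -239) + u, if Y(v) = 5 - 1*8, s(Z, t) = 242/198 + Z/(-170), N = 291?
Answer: -69007547/1530 ≈ -45103.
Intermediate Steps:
s(Z, t) = 11/9 - Z/170 (s(Z, t) = 242*(1/198) + Z*(-1/170) = 11/9 - Z/170)
Y(v) = -3 (Y(v) = 5 - 8 = -3)
u = -45105 (u = (-152 - 3)*291 = -155*291 = -45105)
s(-137, -239) + u = (11/9 - 1/170*(-137)) - 45105 = (11/9 + 137/170) - 45105 = 3103/1530 - 45105 = -69007547/1530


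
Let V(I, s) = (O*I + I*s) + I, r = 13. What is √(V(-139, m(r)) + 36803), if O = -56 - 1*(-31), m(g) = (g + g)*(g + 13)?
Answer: 5*I*√2153 ≈ 232.0*I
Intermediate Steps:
m(g) = 2*g*(13 + g) (m(g) = (2*g)*(13 + g) = 2*g*(13 + g))
O = -25 (O = -56 + 31 = -25)
V(I, s) = -24*I + I*s (V(I, s) = (-25*I + I*s) + I = -24*I + I*s)
√(V(-139, m(r)) + 36803) = √(-139*(-24 + 2*13*(13 + 13)) + 36803) = √(-139*(-24 + 2*13*26) + 36803) = √(-139*(-24 + 676) + 36803) = √(-139*652 + 36803) = √(-90628 + 36803) = √(-53825) = 5*I*√2153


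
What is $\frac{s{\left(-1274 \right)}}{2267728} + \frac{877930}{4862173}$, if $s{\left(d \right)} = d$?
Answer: $\frac{992356017319}{5513042926472} \approx 0.18$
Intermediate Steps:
$\frac{s{\left(-1274 \right)}}{2267728} + \frac{877930}{4862173} = - \frac{1274}{2267728} + \frac{877930}{4862173} = \left(-1274\right) \frac{1}{2267728} + 877930 \cdot \frac{1}{4862173} = - \frac{637}{1133864} + \frac{877930}{4862173} = \frac{992356017319}{5513042926472}$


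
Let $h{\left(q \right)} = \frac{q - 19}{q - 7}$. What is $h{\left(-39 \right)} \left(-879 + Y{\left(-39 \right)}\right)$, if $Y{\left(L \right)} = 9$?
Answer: $- \frac{25230}{23} \approx -1097.0$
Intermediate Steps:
$h{\left(q \right)} = \frac{-19 + q}{-7 + q}$
$h{\left(-39 \right)} \left(-879 + Y{\left(-39 \right)}\right) = \frac{-19 - 39}{-7 - 39} \left(-879 + 9\right) = \frac{1}{-46} \left(-58\right) \left(-870\right) = \left(- \frac{1}{46}\right) \left(-58\right) \left(-870\right) = \frac{29}{23} \left(-870\right) = - \frac{25230}{23}$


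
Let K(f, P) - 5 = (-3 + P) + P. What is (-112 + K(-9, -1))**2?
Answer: 12544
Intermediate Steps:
K(f, P) = 2 + 2*P (K(f, P) = 5 + ((-3 + P) + P) = 5 + (-3 + 2*P) = 2 + 2*P)
(-112 + K(-9, -1))**2 = (-112 + (2 + 2*(-1)))**2 = (-112 + (2 - 2))**2 = (-112 + 0)**2 = (-112)**2 = 12544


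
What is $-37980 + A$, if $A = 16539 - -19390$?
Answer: $-2051$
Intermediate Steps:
$A = 35929$ ($A = 16539 + 19390 = 35929$)
$-37980 + A = -37980 + 35929 = -2051$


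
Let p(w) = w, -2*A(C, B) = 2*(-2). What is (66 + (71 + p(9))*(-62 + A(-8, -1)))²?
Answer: 22410756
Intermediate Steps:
A(C, B) = 2 (A(C, B) = -(-2) = -½*(-4) = 2)
(66 + (71 + p(9))*(-62 + A(-8, -1)))² = (66 + (71 + 9)*(-62 + 2))² = (66 + 80*(-60))² = (66 - 4800)² = (-4734)² = 22410756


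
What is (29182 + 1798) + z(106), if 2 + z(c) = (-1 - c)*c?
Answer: 19636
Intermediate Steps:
z(c) = -2 + c*(-1 - c) (z(c) = -2 + (-1 - c)*c = -2 + c*(-1 - c))
(29182 + 1798) + z(106) = (29182 + 1798) + (-2 - 1*106 - 1*106²) = 30980 + (-2 - 106 - 1*11236) = 30980 + (-2 - 106 - 11236) = 30980 - 11344 = 19636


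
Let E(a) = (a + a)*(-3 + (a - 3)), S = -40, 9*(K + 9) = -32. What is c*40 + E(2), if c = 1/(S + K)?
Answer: -7928/473 ≈ -16.761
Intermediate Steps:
K = -113/9 (K = -9 + (⅑)*(-32) = -9 - 32/9 = -113/9 ≈ -12.556)
E(a) = 2*a*(-6 + a) (E(a) = (2*a)*(-3 + (-3 + a)) = (2*a)*(-6 + a) = 2*a*(-6 + a))
c = -9/473 (c = 1/(-40 - 113/9) = 1/(-473/9) = -9/473 ≈ -0.019027)
c*40 + E(2) = -9/473*40 + 2*2*(-6 + 2) = -360/473 + 2*2*(-4) = -360/473 - 16 = -7928/473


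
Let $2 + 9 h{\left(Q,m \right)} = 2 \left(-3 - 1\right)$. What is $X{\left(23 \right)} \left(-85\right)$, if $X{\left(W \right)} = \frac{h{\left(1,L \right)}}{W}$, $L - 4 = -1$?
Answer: $\frac{850}{207} \approx 4.1063$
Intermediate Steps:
$L = 3$ ($L = 4 - 1 = 3$)
$h{\left(Q,m \right)} = - \frac{10}{9}$ ($h{\left(Q,m \right)} = - \frac{2}{9} + \frac{2 \left(-3 - 1\right)}{9} = - \frac{2}{9} + \frac{2 \left(-4\right)}{9} = - \frac{2}{9} + \frac{1}{9} \left(-8\right) = - \frac{2}{9} - \frac{8}{9} = - \frac{10}{9}$)
$X{\left(W \right)} = - \frac{10}{9 W}$
$X{\left(23 \right)} \left(-85\right) = - \frac{10}{9 \cdot 23} \left(-85\right) = \left(- \frac{10}{9}\right) \frac{1}{23} \left(-85\right) = \left(- \frac{10}{207}\right) \left(-85\right) = \frac{850}{207}$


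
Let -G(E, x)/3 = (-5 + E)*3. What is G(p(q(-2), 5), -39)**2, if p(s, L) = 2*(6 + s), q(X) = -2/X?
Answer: 6561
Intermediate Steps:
p(s, L) = 12 + 2*s
G(E, x) = 45 - 9*E (G(E, x) = -3*(-5 + E)*3 = -3*(-15 + 3*E) = 45 - 9*E)
G(p(q(-2), 5), -39)**2 = (45 - 9*(12 + 2*(-2/(-2))))**2 = (45 - 9*(12 + 2*(-2*(-1/2))))**2 = (45 - 9*(12 + 2*1))**2 = (45 - 9*(12 + 2))**2 = (45 - 9*14)**2 = (45 - 126)**2 = (-81)**2 = 6561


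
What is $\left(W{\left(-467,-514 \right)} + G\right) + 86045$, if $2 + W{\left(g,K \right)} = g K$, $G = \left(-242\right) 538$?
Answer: $195885$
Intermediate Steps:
$G = -130196$
$W{\left(g,K \right)} = -2 + K g$ ($W{\left(g,K \right)} = -2 + g K = -2 + K g$)
$\left(W{\left(-467,-514 \right)} + G\right) + 86045 = \left(\left(-2 - -240038\right) - 130196\right) + 86045 = \left(\left(-2 + 240038\right) - 130196\right) + 86045 = \left(240036 - 130196\right) + 86045 = 109840 + 86045 = 195885$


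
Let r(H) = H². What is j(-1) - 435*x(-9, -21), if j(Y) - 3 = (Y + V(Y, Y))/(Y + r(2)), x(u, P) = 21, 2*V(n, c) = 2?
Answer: -9132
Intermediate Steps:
V(n, c) = 1 (V(n, c) = (½)*2 = 1)
j(Y) = 3 + (1 + Y)/(4 + Y) (j(Y) = 3 + (Y + 1)/(Y + 2²) = 3 + (1 + Y)/(Y + 4) = 3 + (1 + Y)/(4 + Y))
j(-1) - 435*x(-9, -21) = (13 + 4*(-1))/(4 - 1) - 435*21 = (13 - 4)/3 - 9135 = (⅓)*9 - 9135 = 3 - 9135 = -9132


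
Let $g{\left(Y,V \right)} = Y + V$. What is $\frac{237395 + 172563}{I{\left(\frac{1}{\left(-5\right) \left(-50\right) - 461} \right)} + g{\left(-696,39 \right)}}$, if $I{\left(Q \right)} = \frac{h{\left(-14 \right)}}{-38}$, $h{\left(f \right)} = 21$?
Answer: $- \frac{15578404}{24987} \approx -623.46$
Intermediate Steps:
$I{\left(Q \right)} = - \frac{21}{38}$ ($I{\left(Q \right)} = \frac{21}{-38} = 21 \left(- \frac{1}{38}\right) = - \frac{21}{38}$)
$g{\left(Y,V \right)} = V + Y$
$\frac{237395 + 172563}{I{\left(\frac{1}{\left(-5\right) \left(-50\right) - 461} \right)} + g{\left(-696,39 \right)}} = \frac{237395 + 172563}{- \frac{21}{38} + \left(39 - 696\right)} = \frac{409958}{- \frac{21}{38} - 657} = \frac{409958}{- \frac{24987}{38}} = 409958 \left(- \frac{38}{24987}\right) = - \frac{15578404}{24987}$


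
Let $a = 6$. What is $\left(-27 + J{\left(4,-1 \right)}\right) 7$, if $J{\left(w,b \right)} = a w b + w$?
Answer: $-329$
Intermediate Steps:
$J{\left(w,b \right)} = w + 6 b w$ ($J{\left(w,b \right)} = 6 w b + w = 6 b w + w = w + 6 b w$)
$\left(-27 + J{\left(4,-1 \right)}\right) 7 = \left(-27 + 4 \left(1 + 6 \left(-1\right)\right)\right) 7 = \left(-27 + 4 \left(1 - 6\right)\right) 7 = \left(-27 + 4 \left(-5\right)\right) 7 = \left(-27 - 20\right) 7 = \left(-47\right) 7 = -329$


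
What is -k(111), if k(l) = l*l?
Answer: -12321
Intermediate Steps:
k(l) = l²
-k(111) = -1*111² = -1*12321 = -12321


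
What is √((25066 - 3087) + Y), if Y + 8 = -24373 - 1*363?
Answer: I*√2765 ≈ 52.583*I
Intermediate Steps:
Y = -24744 (Y = -8 + (-24373 - 1*363) = -8 + (-24373 - 363) = -8 - 24736 = -24744)
√((25066 - 3087) + Y) = √((25066 - 3087) - 24744) = √(21979 - 24744) = √(-2765) = I*√2765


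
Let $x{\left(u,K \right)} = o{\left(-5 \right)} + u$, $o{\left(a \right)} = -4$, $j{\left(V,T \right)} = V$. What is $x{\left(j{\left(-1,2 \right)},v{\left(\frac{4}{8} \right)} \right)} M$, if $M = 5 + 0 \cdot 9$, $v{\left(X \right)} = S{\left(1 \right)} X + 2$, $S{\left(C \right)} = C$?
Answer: $-25$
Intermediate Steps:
$v{\left(X \right)} = 2 + X$ ($v{\left(X \right)} = 1 X + 2 = X + 2 = 2 + X$)
$x{\left(u,K \right)} = -4 + u$
$M = 5$ ($M = 5 + 0 = 5$)
$x{\left(j{\left(-1,2 \right)},v{\left(\frac{4}{8} \right)} \right)} M = \left(-4 - 1\right) 5 = \left(-5\right) 5 = -25$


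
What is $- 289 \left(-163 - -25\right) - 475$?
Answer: $39407$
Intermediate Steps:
$- 289 \left(-163 - -25\right) - 475 = - 289 \left(-163 + 25\right) - 475 = \left(-289\right) \left(-138\right) - 475 = 39882 - 475 = 39407$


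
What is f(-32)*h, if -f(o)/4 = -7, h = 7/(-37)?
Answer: -196/37 ≈ -5.2973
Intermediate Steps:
h = -7/37 (h = 7*(-1/37) = -7/37 ≈ -0.18919)
f(o) = 28 (f(o) = -4*(-7) = 28)
f(-32)*h = 28*(-7/37) = -196/37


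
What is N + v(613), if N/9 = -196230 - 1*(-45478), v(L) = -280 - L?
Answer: -1357661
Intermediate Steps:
N = -1356768 (N = 9*(-196230 - 1*(-45478)) = 9*(-196230 + 45478) = 9*(-150752) = -1356768)
N + v(613) = -1356768 + (-280 - 1*613) = -1356768 + (-280 - 613) = -1356768 - 893 = -1357661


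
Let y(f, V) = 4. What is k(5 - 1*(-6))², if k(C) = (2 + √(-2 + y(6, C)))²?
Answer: (2 + √2)⁴ ≈ 135.88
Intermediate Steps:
k(C) = (2 + √2)² (k(C) = (2 + √(-2 + 4))² = (2 + √2)²)
k(5 - 1*(-6))² = ((2 + √2)²)² = (2 + √2)⁴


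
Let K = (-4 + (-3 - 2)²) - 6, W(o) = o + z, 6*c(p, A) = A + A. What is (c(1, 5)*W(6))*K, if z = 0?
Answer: 150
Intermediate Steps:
c(p, A) = A/3 (c(p, A) = (A + A)/6 = (2*A)/6 = A/3)
W(o) = o (W(o) = o + 0 = o)
K = 15 (K = (-4 + (-5)²) - 6 = (-4 + 25) - 6 = 21 - 6 = 15)
(c(1, 5)*W(6))*K = (((⅓)*5)*6)*15 = ((5/3)*6)*15 = 10*15 = 150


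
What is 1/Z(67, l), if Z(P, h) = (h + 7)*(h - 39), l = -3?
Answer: -1/168 ≈ -0.0059524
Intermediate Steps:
Z(P, h) = (-39 + h)*(7 + h) (Z(P, h) = (7 + h)*(-39 + h) = (-39 + h)*(7 + h))
1/Z(67, l) = 1/(-273 + (-3)² - 32*(-3)) = 1/(-273 + 9 + 96) = 1/(-168) = -1/168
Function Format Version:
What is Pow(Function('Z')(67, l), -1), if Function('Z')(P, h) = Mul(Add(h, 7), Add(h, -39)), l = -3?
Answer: Rational(-1, 168) ≈ -0.0059524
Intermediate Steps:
Function('Z')(P, h) = Mul(Add(-39, h), Add(7, h)) (Function('Z')(P, h) = Mul(Add(7, h), Add(-39, h)) = Mul(Add(-39, h), Add(7, h)))
Pow(Function('Z')(67, l), -1) = Pow(Add(-273, Pow(-3, 2), Mul(-32, -3)), -1) = Pow(Add(-273, 9, 96), -1) = Pow(-168, -1) = Rational(-1, 168)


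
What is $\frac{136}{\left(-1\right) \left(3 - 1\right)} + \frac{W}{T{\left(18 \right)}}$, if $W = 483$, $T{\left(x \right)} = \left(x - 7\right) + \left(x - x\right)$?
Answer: $- \frac{265}{11} \approx -24.091$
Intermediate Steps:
$T{\left(x \right)} = -7 + x$ ($T{\left(x \right)} = \left(-7 + x\right) + 0 = -7 + x$)
$\frac{136}{\left(-1\right) \left(3 - 1\right)} + \frac{W}{T{\left(18 \right)}} = \frac{136}{\left(-1\right) \left(3 - 1\right)} + \frac{483}{-7 + 18} = \frac{136}{\left(-1\right) 2} + \frac{483}{11} = \frac{136}{-2} + 483 \cdot \frac{1}{11} = 136 \left(- \frac{1}{2}\right) + \frac{483}{11} = -68 + \frac{483}{11} = - \frac{265}{11}$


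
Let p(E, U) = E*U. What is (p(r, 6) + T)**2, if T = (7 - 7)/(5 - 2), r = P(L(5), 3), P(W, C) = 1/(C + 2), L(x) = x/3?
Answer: 36/25 ≈ 1.4400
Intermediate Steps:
L(x) = x/3 (L(x) = x*(1/3) = x/3)
P(W, C) = 1/(2 + C)
r = 1/5 (r = 1/(2 + 3) = 1/5 ≈ 0.20000)
T = 0 (T = 0/3 = 0*(1/3) = 0)
(p(r, 6) + T)**2 = ((1/5)*6 + 0)**2 = (6/5 + 0)**2 = (6/5)**2 = 36/25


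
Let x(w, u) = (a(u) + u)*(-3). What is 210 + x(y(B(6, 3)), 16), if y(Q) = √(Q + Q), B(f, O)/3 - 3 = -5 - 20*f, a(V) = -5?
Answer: 177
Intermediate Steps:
B(f, O) = -6 - 60*f (B(f, O) = 9 + 3*(-5 - 20*f) = 9 + (-15 - 60*f) = -6 - 60*f)
y(Q) = √2*√Q (y(Q) = √(2*Q) = √2*√Q)
x(w, u) = 15 - 3*u (x(w, u) = (-5 + u)*(-3) = 15 - 3*u)
210 + x(y(B(6, 3)), 16) = 210 + (15 - 3*16) = 210 + (15 - 48) = 210 - 33 = 177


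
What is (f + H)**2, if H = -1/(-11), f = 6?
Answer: 4489/121 ≈ 37.099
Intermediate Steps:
H = 1/11 (H = -1*(-1/11) = 1/11 ≈ 0.090909)
(f + H)**2 = (6 + 1/11)**2 = (67/11)**2 = 4489/121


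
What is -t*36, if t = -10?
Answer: 360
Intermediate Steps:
-t*36 = -1*(-10)*36 = 10*36 = 360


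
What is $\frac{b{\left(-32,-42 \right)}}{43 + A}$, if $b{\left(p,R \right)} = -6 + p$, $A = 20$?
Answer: $- \frac{38}{63} \approx -0.60317$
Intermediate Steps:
$\frac{b{\left(-32,-42 \right)}}{43 + A} = \frac{-6 - 32}{43 + 20} = \frac{1}{63} \left(-38\right) = - \frac{38}{63}$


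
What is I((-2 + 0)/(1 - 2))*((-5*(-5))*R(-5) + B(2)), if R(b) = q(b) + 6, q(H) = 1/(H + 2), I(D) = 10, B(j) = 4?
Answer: 4370/3 ≈ 1456.7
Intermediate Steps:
q(H) = 1/(2 + H)
R(b) = 6 + 1/(2 + b) (R(b) = 1/(2 + b) + 6 = 6 + 1/(2 + b))
I((-2 + 0)/(1 - 2))*((-5*(-5))*R(-5) + B(2)) = 10*((-5*(-5))*((13 + 6*(-5))/(2 - 5)) + 4) = 10*(25*((13 - 30)/(-3)) + 4) = 10*(25*(-⅓*(-17)) + 4) = 10*(25*(17/3) + 4) = 10*(425/3 + 4) = 10*(437/3) = 4370/3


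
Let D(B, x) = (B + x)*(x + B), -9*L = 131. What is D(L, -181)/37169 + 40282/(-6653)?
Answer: -9151658318/1820919447 ≈ -5.0258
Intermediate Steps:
L = -131/9 (L = -⅑*131 = -131/9 ≈ -14.556)
D(B, x) = (B + x)² (D(B, x) = (B + x)*(B + x) = (B + x)²)
D(L, -181)/37169 + 40282/(-6653) = (-131/9 - 181)²/37169 + 40282/(-6653) = (-1760/9)²*(1/37169) + 40282*(-1/6653) = (3097600/81)*(1/37169) - 40282/6653 = 281600/273699 - 40282/6653 = -9151658318/1820919447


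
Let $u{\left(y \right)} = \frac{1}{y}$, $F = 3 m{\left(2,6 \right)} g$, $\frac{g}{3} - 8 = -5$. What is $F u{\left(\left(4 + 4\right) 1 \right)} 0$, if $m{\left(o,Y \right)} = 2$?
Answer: $0$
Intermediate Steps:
$g = 9$ ($g = 24 + 3 \left(-5\right) = 24 - 15 = 9$)
$F = 54$ ($F = 3 \cdot 2 \cdot 9 = 6 \cdot 9 = 54$)
$F u{\left(\left(4 + 4\right) 1 \right)} 0 = \frac{54}{\left(4 + 4\right) 1} \cdot 0 = \frac{54}{8 \cdot 1} \cdot 0 = \frac{54}{8} \cdot 0 = 54 \cdot \frac{1}{8} \cdot 0 = \frac{27}{4} \cdot 0 = 0$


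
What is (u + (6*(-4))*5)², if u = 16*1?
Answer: 10816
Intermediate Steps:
u = 16
(u + (6*(-4))*5)² = (16 + (6*(-4))*5)² = (16 - 24*5)² = (16 - 120)² = (-104)² = 10816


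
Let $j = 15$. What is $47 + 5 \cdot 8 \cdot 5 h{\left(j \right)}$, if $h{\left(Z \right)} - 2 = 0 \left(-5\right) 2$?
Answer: $447$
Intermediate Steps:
$h{\left(Z \right)} = 2$ ($h{\left(Z \right)} = 2 + 0 \left(-5\right) 2 = 2 + 0 \cdot 2 = 2 + 0 = 2$)
$47 + 5 \cdot 8 \cdot 5 h{\left(j \right)} = 47 + 5 \cdot 8 \cdot 5 \cdot 2 = 47 + 40 \cdot 5 \cdot 2 = 47 + 200 \cdot 2 = 47 + 400 = 447$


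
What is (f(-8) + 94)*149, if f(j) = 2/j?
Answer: 55875/4 ≈ 13969.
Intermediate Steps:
(f(-8) + 94)*149 = (2/(-8) + 94)*149 = (2*(-1/8) + 94)*149 = (-1/4 + 94)*149 = (375/4)*149 = 55875/4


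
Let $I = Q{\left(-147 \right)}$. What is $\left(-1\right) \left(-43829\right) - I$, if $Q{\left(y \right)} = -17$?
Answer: $43846$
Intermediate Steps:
$I = -17$
$\left(-1\right) \left(-43829\right) - I = \left(-1\right) \left(-43829\right) - -17 = 43829 + 17 = 43846$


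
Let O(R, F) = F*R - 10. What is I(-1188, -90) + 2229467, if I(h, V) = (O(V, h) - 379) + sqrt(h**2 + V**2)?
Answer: 2335998 + 18*sqrt(4381) ≈ 2.3372e+6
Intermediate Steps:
O(R, F) = -10 + F*R
I(h, V) = -389 + sqrt(V**2 + h**2) + V*h (I(h, V) = ((-10 + h*V) - 379) + sqrt(h**2 + V**2) = ((-10 + V*h) - 379) + sqrt(V**2 + h**2) = (-389 + V*h) + sqrt(V**2 + h**2) = -389 + sqrt(V**2 + h**2) + V*h)
I(-1188, -90) + 2229467 = (-389 + sqrt((-90)**2 + (-1188)**2) - 90*(-1188)) + 2229467 = (-389 + sqrt(8100 + 1411344) + 106920) + 2229467 = (-389 + sqrt(1419444) + 106920) + 2229467 = (-389 + 18*sqrt(4381) + 106920) + 2229467 = (106531 + 18*sqrt(4381)) + 2229467 = 2335998 + 18*sqrt(4381)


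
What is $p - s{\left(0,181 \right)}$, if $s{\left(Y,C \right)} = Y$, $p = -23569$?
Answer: $-23569$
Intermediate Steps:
$p - s{\left(0,181 \right)} = -23569 - 0 = -23569 + 0 = -23569$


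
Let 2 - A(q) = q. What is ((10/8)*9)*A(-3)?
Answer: 225/4 ≈ 56.250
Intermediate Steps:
A(q) = 2 - q
((10/8)*9)*A(-3) = ((10/8)*9)*(2 - 1*(-3)) = ((10*(⅛))*9)*(2 + 3) = ((5/4)*9)*5 = (45/4)*5 = 225/4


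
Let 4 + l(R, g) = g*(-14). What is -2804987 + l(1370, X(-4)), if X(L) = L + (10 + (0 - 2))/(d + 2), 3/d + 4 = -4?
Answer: -36465051/13 ≈ -2.8050e+6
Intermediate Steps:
d = -3/8 (d = 3/(-4 - 4) = 3/(-8) = 3*(-1/8) = -3/8 ≈ -0.37500)
X(L) = 64/13 + L (X(L) = L + (10 + (0 - 2))/(-3/8 + 2) = L + (10 - 2)/(13/8) = L + 8*(8/13) = L + 64/13 = 64/13 + L)
l(R, g) = -4 - 14*g (l(R, g) = -4 + g*(-14) = -4 - 14*g)
-2804987 + l(1370, X(-4)) = -2804987 + (-4 - 14*(64/13 - 4)) = -2804987 + (-4 - 14*12/13) = -2804987 + (-4 - 168/13) = -2804987 - 220/13 = -36465051/13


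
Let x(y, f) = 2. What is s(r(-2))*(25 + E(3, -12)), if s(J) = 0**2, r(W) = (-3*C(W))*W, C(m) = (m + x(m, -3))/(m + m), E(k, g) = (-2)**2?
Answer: 0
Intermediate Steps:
E(k, g) = 4
C(m) = (2 + m)/(2*m) (C(m) = (m + 2)/(m + m) = (2 + m)/((2*m)) = (2 + m)*(1/(2*m)) = (2 + m)/(2*m))
r(W) = -3 - 3*W/2 (r(W) = (-3*(2 + W)/(2*W))*W = -3 - 3*W/2)
s(J) = 0
s(r(-2))*(25 + E(3, -12)) = 0*(25 + 4) = 0*29 = 0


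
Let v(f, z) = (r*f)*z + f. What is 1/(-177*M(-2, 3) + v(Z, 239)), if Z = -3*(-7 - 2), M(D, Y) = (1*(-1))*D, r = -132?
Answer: -1/852123 ≈ -1.1735e-6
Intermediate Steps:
M(D, Y) = -D
Z = 27 (Z = -3*(-9) = 27)
v(f, z) = f - 132*f*z (v(f, z) = (-132*f)*z + f = -132*f*z + f = f - 132*f*z)
1/(-177*M(-2, 3) + v(Z, 239)) = 1/(-(-177)*(-2) + 27*(1 - 132*239)) = 1/(-177*2 + 27*(1 - 31548)) = 1/(-354 + 27*(-31547)) = 1/(-354 - 851769) = 1/(-852123) = -1/852123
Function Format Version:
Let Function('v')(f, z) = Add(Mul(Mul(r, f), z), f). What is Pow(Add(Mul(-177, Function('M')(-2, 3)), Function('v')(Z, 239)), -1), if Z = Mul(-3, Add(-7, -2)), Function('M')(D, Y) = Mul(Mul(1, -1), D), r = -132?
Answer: Rational(-1, 852123) ≈ -1.1735e-6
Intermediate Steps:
Function('M')(D, Y) = Mul(-1, D)
Z = 27 (Z = Mul(-3, -9) = 27)
Function('v')(f, z) = Add(f, Mul(-132, f, z)) (Function('v')(f, z) = Add(Mul(Mul(-132, f), z), f) = Add(Mul(-132, f, z), f) = Add(f, Mul(-132, f, z)))
Pow(Add(Mul(-177, Function('M')(-2, 3)), Function('v')(Z, 239)), -1) = Pow(Add(Mul(-177, Mul(-1, -2)), Mul(27, Add(1, Mul(-132, 239)))), -1) = Pow(Add(Mul(-177, 2), Mul(27, Add(1, -31548))), -1) = Pow(Add(-354, Mul(27, -31547)), -1) = Pow(Add(-354, -851769), -1) = Pow(-852123, -1) = Rational(-1, 852123)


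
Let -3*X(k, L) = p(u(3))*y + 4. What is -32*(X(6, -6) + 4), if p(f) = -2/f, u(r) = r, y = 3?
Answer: -320/3 ≈ -106.67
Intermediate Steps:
X(k, L) = -2/3 (X(k, L) = -(-2/3*3 + 4)/3 = -(-2 + 4)/3 = -1/3*2 = -2/3)
-32*(X(6, -6) + 4) = -32*(-2/3 + 4) = -32*10/3 = -1*320/3 = -320/3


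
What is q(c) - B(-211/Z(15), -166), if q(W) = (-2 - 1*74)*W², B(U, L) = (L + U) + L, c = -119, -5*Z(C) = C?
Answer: -3227923/3 ≈ -1.0760e+6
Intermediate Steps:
Z(C) = -C/5
B(U, L) = U + 2*L
q(W) = -76*W² (q(W) = (-2 - 74)*W² = -76*W²)
q(c) - B(-211/Z(15), -166) = -76*(-119)² - (-211/((-⅕*15)) + 2*(-166)) = -76*14161 - (-211/(-3) - 332) = -1076236 - (-211*(-⅓) - 332) = -1076236 - (211/3 - 332) = -1076236 - 1*(-785/3) = -1076236 + 785/3 = -3227923/3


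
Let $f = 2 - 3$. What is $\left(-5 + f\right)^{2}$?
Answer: $36$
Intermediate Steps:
$f = -1$ ($f = 2 - 3 = -1$)
$\left(-5 + f\right)^{2} = \left(-5 - 1\right)^{2} = \left(-6\right)^{2} = 36$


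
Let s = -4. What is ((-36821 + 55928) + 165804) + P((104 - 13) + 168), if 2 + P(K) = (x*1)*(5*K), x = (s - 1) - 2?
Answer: 175844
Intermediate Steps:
x = -7 (x = (-4 - 1) - 2 = -5 - 2 = -7)
P(K) = -2 - 35*K (P(K) = -2 + (-7*1)*(5*K) = -2 - 35*K)
((-36821 + 55928) + 165804) + P((104 - 13) + 168) = ((-36821 + 55928) + 165804) + (-2 - 35*((104 - 13) + 168)) = (19107 + 165804) + (-2 - 35*(91 + 168)) = 184911 + (-2 - 35*259) = 184911 + (-2 - 9065) = 184911 - 9067 = 175844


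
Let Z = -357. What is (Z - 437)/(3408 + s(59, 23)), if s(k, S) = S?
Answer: -794/3431 ≈ -0.23142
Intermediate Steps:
(Z - 437)/(3408 + s(59, 23)) = (-357 - 437)/(3408 + 23) = -794/3431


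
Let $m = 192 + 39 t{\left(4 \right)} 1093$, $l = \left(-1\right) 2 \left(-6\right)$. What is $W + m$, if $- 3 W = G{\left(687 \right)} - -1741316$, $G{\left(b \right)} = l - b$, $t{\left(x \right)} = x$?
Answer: $- \frac{1228541}{3} \approx -4.0951 \cdot 10^{5}$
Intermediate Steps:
$l = 12$ ($l = \left(-2\right) \left(-6\right) = 12$)
$G{\left(b \right)} = 12 - b$
$W = - \frac{1740641}{3}$ ($W = - \frac{\left(12 - 687\right) - -1741316}{3} = - \frac{\left(12 - 687\right) + 1741316}{3} = - \frac{-675 + 1741316}{3} = \left(- \frac{1}{3}\right) 1740641 = - \frac{1740641}{3} \approx -5.8021 \cdot 10^{5}$)
$m = 170700$ ($m = 192 + 39 \cdot 4 \cdot 1093 = 192 + 156 \cdot 1093 = 192 + 170508 = 170700$)
$W + m = - \frac{1740641}{3} + 170700 = - \frac{1228541}{3}$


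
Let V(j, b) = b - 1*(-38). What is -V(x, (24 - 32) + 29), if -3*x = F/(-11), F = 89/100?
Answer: -59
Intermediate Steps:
F = 89/100 (F = 89*(1/100) = 89/100 ≈ 0.89000)
x = 89/3300 (x = -89/(300*(-11)) = -89*(-1)/(300*11) = -⅓*(-89/1100) = 89/3300 ≈ 0.026970)
V(j, b) = 38 + b (V(j, b) = b + 38 = 38 + b)
-V(x, (24 - 32) + 29) = -(38 + ((24 - 32) + 29)) = -(38 + (-8 + 29)) = -(38 + 21) = -1*59 = -59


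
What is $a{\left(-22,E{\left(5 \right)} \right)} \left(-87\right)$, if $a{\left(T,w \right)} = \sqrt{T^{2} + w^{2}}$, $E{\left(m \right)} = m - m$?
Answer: $-1914$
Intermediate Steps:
$E{\left(m \right)} = 0$
$a{\left(-22,E{\left(5 \right)} \right)} \left(-87\right) = \sqrt{\left(-22\right)^{2} + 0^{2}} \left(-87\right) = \sqrt{484 + 0} \left(-87\right) = \sqrt{484} \left(-87\right) = 22 \left(-87\right) = -1914$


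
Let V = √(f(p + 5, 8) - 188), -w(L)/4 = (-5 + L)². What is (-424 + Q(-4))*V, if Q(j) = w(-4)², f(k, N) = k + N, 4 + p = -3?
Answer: 104552*I*√182 ≈ 1.4105e+6*I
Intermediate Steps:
p = -7 (p = -4 - 3 = -7)
w(L) = -4*(-5 + L)²
f(k, N) = N + k
Q(j) = 104976 (Q(j) = (-4*(-5 - 4)²)² = (-4*(-9)²)² = (-4*81)² = (-324)² = 104976)
V = I*√182 (V = √((8 + (-7 + 5)) - 188) = √((8 - 2) - 188) = √(6 - 188) = √(-182) = I*√182 ≈ 13.491*I)
(-424 + Q(-4))*V = (-424 + 104976)*(I*√182) = 104552*(I*√182) = 104552*I*√182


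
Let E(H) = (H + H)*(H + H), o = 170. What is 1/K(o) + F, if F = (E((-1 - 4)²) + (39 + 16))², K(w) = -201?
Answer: 1312133024/201 ≈ 6.5280e+6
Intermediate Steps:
E(H) = 4*H² (E(H) = (2*H)*(2*H) = 4*H²)
F = 6528025 (F = (4*((-1 - 4)²)² + (39 + 16))² = (4*((-5)²)² + 55)² = (4*25² + 55)² = (4*625 + 55)² = (2500 + 55)² = 2555² = 6528025)
1/K(o) + F = 1/(-201) + 6528025 = -1/201 + 6528025 = 1312133024/201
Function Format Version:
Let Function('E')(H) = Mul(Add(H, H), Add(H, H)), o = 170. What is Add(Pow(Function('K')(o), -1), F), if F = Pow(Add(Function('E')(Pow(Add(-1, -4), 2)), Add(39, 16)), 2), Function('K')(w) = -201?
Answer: Rational(1312133024, 201) ≈ 6.5280e+6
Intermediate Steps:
Function('E')(H) = Mul(4, Pow(H, 2)) (Function('E')(H) = Mul(Mul(2, H), Mul(2, H)) = Mul(4, Pow(H, 2)))
F = 6528025 (F = Pow(Add(Mul(4, Pow(Pow(Add(-1, -4), 2), 2)), Add(39, 16)), 2) = Pow(Add(Mul(4, Pow(Pow(-5, 2), 2)), 55), 2) = Pow(Add(Mul(4, Pow(25, 2)), 55), 2) = Pow(Add(Mul(4, 625), 55), 2) = Pow(Add(2500, 55), 2) = Pow(2555, 2) = 6528025)
Add(Pow(Function('K')(o), -1), F) = Add(Pow(-201, -1), 6528025) = Add(Rational(-1, 201), 6528025) = Rational(1312133024, 201)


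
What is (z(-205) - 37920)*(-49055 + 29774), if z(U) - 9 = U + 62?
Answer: 733719174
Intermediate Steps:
z(U) = 71 + U (z(U) = 9 + (U + 62) = 9 + (62 + U) = 71 + U)
(z(-205) - 37920)*(-49055 + 29774) = ((71 - 205) - 37920)*(-49055 + 29774) = (-134 - 37920)*(-19281) = -38054*(-19281) = 733719174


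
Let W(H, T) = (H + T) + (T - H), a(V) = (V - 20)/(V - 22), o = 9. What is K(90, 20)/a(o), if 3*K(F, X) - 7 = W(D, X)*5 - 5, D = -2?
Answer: 2626/33 ≈ 79.576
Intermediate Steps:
a(V) = (-20 + V)/(-22 + V)
W(H, T) = 2*T
K(F, X) = ⅔ + 10*X/3 (K(F, X) = 7/3 + ((2*X)*5 - 5)/3 = 7/3 + (10*X - 5)/3 = 7/3 + (-5 + 10*X)/3 = 7/3 + (-5/3 + 10*X/3) = ⅔ + 10*X/3)
K(90, 20)/a(o) = (⅔ + (10/3)*20)/(((-20 + 9)/(-22 + 9))) = (⅔ + 200/3)/((-11/(-13))) = 202/(3*((-1/13*(-11)))) = 202/(3*(11/13)) = (202/3)*(13/11) = 2626/33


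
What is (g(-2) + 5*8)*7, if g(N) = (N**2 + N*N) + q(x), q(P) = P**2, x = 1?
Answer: 343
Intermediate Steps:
g(N) = 1 + 2*N**2 (g(N) = (N**2 + N*N) + 1**2 = (N**2 + N**2) + 1 = 2*N**2 + 1 = 1 + 2*N**2)
(g(-2) + 5*8)*7 = ((1 + 2*(-2)**2) + 5*8)*7 = ((1 + 2*4) + 40)*7 = ((1 + 8) + 40)*7 = (9 + 40)*7 = 49*7 = 343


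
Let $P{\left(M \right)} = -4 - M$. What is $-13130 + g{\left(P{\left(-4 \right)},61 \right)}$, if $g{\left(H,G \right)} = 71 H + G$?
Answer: $-13069$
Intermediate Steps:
$g{\left(H,G \right)} = G + 71 H$
$-13130 + g{\left(P{\left(-4 \right)},61 \right)} = -13130 + \left(61 + 71 \left(-4 - -4\right)\right) = -13130 + \left(61 + 71 \left(-4 + 4\right)\right) = -13130 + \left(61 + 71 \cdot 0\right) = -13130 + \left(61 + 0\right) = -13130 + 61 = -13069$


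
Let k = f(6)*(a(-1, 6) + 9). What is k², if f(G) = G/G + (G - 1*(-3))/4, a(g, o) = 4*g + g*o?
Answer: 169/16 ≈ 10.563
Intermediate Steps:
f(G) = 7/4 + G/4 (f(G) = 1 + (G + 3)*(¼) = 1 + (3 + G)*(¼) = 1 + (¾ + G/4) = 7/4 + G/4)
k = -13/4 (k = (7/4 + (¼)*6)*(-(4 + 6) + 9) = (7/4 + 3/2)*(-1*10 + 9) = 13*(-10 + 9)/4 = (13/4)*(-1) = -13/4 ≈ -3.2500)
k² = (-13/4)² = 169/16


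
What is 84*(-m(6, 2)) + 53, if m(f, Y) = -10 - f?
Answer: 1397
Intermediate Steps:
84*(-m(6, 2)) + 53 = 84*(-(-10 - 1*6)) + 53 = 84*(-(-10 - 6)) + 53 = 84*(-1*(-16)) + 53 = 84*16 + 53 = 1344 + 53 = 1397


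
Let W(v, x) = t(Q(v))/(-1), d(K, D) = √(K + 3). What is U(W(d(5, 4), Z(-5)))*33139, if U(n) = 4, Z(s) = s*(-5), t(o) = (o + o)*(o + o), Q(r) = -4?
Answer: 132556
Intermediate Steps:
t(o) = 4*o² (t(o) = (2*o)*(2*o) = 4*o²)
Z(s) = -5*s
d(K, D) = √(3 + K)
W(v, x) = -64 (W(v, x) = (4*(-4)²)/(-1) = (4*16)*(-1) = 64*(-1) = -64)
U(W(d(5, 4), Z(-5)))*33139 = 4*33139 = 132556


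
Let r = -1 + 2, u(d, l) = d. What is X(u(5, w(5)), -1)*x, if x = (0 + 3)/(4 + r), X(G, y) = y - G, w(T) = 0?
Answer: -18/5 ≈ -3.6000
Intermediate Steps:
r = 1
x = 3/5 (x = (0 + 3)/(4 + 1) = 3/5 ≈ 0.60000)
X(u(5, w(5)), -1)*x = (-1 - 1*5)*(3/5) = (-1 - 5)*(3/5) = -6*3/5 = -18/5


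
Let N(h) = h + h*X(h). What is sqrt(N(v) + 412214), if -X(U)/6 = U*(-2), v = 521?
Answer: sqrt(3670027) ≈ 1915.7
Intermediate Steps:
X(U) = 12*U (X(U) = -6*U*(-2) = -(-12)*U = 12*U)
N(h) = h + 12*h**2 (N(h) = h + h*(12*h) = h + 12*h**2)
sqrt(N(v) + 412214) = sqrt(521*(1 + 12*521) + 412214) = sqrt(521*(1 + 6252) + 412214) = sqrt(521*6253 + 412214) = sqrt(3257813 + 412214) = sqrt(3670027)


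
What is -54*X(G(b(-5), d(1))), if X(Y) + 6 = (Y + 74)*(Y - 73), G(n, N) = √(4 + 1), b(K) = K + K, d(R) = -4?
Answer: 291762 - 54*√5 ≈ 2.9164e+5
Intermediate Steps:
b(K) = 2*K
G(n, N) = √5
X(Y) = -6 + (-73 + Y)*(74 + Y) (X(Y) = -6 + (Y + 74)*(Y - 73) = -6 + (74 + Y)*(-73 + Y) = -6 + (-73 + Y)*(74 + Y))
-54*X(G(b(-5), d(1))) = -54*(-5408 + √5 + (√5)²) = -54*(-5408 + √5 + 5) = -54*(-5403 + √5) = 291762 - 54*√5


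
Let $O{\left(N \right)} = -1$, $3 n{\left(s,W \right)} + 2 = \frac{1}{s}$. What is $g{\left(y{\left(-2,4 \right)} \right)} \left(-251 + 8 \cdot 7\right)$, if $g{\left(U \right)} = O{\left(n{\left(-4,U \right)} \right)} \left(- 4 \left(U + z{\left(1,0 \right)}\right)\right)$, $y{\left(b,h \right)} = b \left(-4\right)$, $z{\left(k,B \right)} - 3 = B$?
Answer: $-8580$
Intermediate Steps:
$z{\left(k,B \right)} = 3 + B$
$n{\left(s,W \right)} = - \frac{2}{3} + \frac{1}{3 s}$
$y{\left(b,h \right)} = - 4 b$
$g{\left(U \right)} = 12 + 4 U$ ($g{\left(U \right)} = - \left(-4\right) \left(U + \left(3 + 0\right)\right) = - \left(-4\right) \left(U + 3\right) = - \left(-4\right) \left(3 + U\right) = - (-12 - 4 U) = 12 + 4 U$)
$g{\left(y{\left(-2,4 \right)} \right)} \left(-251 + 8 \cdot 7\right) = \left(12 + 4 \left(\left(-4\right) \left(-2\right)\right)\right) \left(-251 + 8 \cdot 7\right) = \left(12 + 4 \cdot 8\right) \left(-251 + 56\right) = \left(12 + 32\right) \left(-195\right) = 44 \left(-195\right) = -8580$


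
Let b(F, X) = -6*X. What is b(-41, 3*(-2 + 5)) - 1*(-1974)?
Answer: 1920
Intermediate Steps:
b(-41, 3*(-2 + 5)) - 1*(-1974) = -18*(-2 + 5) - 1*(-1974) = -18*3 + 1974 = -6*9 + 1974 = -54 + 1974 = 1920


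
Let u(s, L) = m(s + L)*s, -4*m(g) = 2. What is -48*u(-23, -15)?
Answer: -552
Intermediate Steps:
m(g) = -½ (m(g) = -¼*2 = -½)
u(s, L) = -s/2
-48*u(-23, -15) = -(-24)*(-23) = -48*23/2 = -552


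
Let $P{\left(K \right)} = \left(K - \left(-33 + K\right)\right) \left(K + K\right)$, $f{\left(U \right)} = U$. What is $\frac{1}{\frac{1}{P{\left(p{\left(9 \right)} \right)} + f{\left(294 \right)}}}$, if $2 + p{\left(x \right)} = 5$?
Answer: $492$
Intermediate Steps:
$p{\left(x \right)} = 3$ ($p{\left(x \right)} = -2 + 5 = 3$)
$P{\left(K \right)} = 66 K$ ($P{\left(K \right)} = 33 \cdot 2 K = 66 K$)
$\frac{1}{\frac{1}{P{\left(p{\left(9 \right)} \right)} + f{\left(294 \right)}}} = \frac{1}{\frac{1}{66 \cdot 3 + 294}} = \frac{1}{\frac{1}{198 + 294}} = \frac{1}{\frac{1}{492}} = 492$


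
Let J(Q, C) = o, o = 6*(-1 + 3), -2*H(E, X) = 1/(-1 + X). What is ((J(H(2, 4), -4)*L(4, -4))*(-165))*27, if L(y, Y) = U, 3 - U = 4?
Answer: 53460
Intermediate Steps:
H(E, X) = -1/(2*(-1 + X))
U = -1 (U = 3 - 1*4 = 3 - 4 = -1)
L(y, Y) = -1
o = 12 (o = 6*2 = 12)
J(Q, C) = 12
((J(H(2, 4), -4)*L(4, -4))*(-165))*27 = ((12*(-1))*(-165))*27 = -12*(-165)*27 = 1980*27 = 53460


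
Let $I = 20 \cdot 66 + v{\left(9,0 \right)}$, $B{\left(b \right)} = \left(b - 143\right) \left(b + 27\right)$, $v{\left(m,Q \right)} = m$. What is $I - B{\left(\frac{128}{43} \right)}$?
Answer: $\frac{10218390}{1849} \approx 5526.4$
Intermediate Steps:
$B{\left(b \right)} = \left(-143 + b\right) \left(27 + b\right)$
$I = 1329$ ($I = 20 \cdot 66 + 9 = 1320 + 9 = 1329$)
$I - B{\left(\frac{128}{43} \right)} = 1329 - \left(-3861 + \left(\frac{128}{43}\right)^{2} - 116 \cdot \frac{128}{43}\right) = 1329 - \left(-3861 + \left(128 \cdot \frac{1}{43}\right)^{2} - 116 \cdot 128 \cdot \frac{1}{43}\right) = 1329 - \left(-3861 + \left(\frac{128}{43}\right)^{2} - \frac{14848}{43}\right) = 1329 - \left(-3861 + \frac{16384}{1849} - \frac{14848}{43}\right) = 1329 - - \frac{7761069}{1849} = 1329 + \frac{7761069}{1849} = \frac{10218390}{1849}$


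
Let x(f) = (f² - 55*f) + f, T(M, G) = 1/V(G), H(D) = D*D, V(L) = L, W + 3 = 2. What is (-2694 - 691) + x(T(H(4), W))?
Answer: -3330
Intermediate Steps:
W = -1 (W = -3 + 2 = -1)
H(D) = D²
T(M, G) = 1/G
x(f) = f² - 54*f
(-2694 - 691) + x(T(H(4), W)) = (-2694 - 691) + (-54 + 1/(-1))/(-1) = -3385 - (-54 - 1) = -3385 - 1*(-55) = -3385 + 55 = -3330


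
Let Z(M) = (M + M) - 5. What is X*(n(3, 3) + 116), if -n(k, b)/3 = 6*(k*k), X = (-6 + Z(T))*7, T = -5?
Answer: 6762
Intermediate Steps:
Z(M) = -5 + 2*M (Z(M) = 2*M - 5 = -5 + 2*M)
X = -147 (X = (-6 + (-5 + 2*(-5)))*7 = (-6 + (-5 - 10))*7 = (-6 - 15)*7 = -21*7 = -147)
n(k, b) = -18*k² (n(k, b) = -18*k*k = -18*k²)
X*(n(3, 3) + 116) = -147*(-18*3² + 116) = -147*(-18*9 + 116) = -147*(-162 + 116) = -147*(-46) = 6762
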